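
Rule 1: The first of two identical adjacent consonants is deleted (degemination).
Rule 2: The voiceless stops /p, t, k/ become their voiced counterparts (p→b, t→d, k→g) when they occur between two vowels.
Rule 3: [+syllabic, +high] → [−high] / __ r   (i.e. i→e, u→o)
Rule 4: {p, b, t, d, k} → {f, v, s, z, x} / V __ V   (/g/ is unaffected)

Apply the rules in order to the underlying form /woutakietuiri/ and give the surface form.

Rule 1 (degemination): no segment meets the environment; /woutakietuiri/ is unchanged.
Rule 2 (intervocalic voicing): /t/ is a voiceless stop between vowels /u/ and /a/, so it voices to [d]. /k/ is a voiceless stop between vowels /a/ and /i/, so it voices to [g]. /t/ is a voiceless stop between vowels /e/ and /u/, so it voices to [d]. /woutakietuiri/ → woudagieduiri.
Rule 3 (pre-rhotic lowering): /i/ is a high vowel immediately before /r/, so it lowers to [e]. /woudagieduiri/ → woudagiedueri.
Rule 4 (intervocalic spirantization): /d/ is a stop between vowels /u/ and /a/, so it spirantizes to the fricative [z]. /d/ is a stop between vowels /e/ and /u/, so it spirantizes to the fricative [z]. /woudagiedueri/ → wouzagiezueri.

wouzagiezueri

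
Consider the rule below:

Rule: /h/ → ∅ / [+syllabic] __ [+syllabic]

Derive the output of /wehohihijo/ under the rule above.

weoiijo

/h/ occurs between vowels /e/ and /o/, so it deletes.
/h/ occurs between vowels /o/ and /i/, so it deletes.
/h/ occurs between vowels /i/ and /i/, so it deletes.
Surface form: [weoiijo].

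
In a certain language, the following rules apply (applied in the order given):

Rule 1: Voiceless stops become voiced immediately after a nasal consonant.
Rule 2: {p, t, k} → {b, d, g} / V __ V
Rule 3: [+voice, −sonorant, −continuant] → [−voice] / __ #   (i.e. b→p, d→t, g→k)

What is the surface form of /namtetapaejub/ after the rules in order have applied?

Rule 1 (post-nasal voicing): /t/ is a voiceless stop immediately after the nasal /m/, so it voices to [d]. /namtetapaejub/ → namdetapaejub.
Rule 2 (intervocalic voicing): /t/ is a voiceless stop between vowels /e/ and /a/, so it voices to [d]. /p/ is a voiceless stop between vowels /a/ and /a/, so it voices to [b]. /namdetapaejub/ → namdedabaejub.
Rule 3 (final devoicing): /b/ is a voiced stop in word-final position, so it devoices to [p]. /namdedabaejub/ → namdedabaejup.

namdedabaejup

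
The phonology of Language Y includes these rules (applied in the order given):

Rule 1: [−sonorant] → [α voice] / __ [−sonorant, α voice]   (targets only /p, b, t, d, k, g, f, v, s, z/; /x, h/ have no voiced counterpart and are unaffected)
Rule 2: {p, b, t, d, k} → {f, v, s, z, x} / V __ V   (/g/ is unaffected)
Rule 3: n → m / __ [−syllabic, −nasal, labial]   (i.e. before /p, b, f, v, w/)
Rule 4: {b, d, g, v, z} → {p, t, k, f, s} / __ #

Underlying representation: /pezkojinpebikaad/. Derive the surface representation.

Rule 1 (regressive voicing assimilation): /z/ precedes the voiceless obstruent /k/, so it devoices to [s] by assimilation. /pezkojinpebikaad/ → peskojinpebikaad.
Rule 2 (intervocalic spirantization): /b/ is a stop between vowels /e/ and /i/, so it spirantizes to the fricative [v]. /k/ is a stop between vowels /i/ and /a/, so it spirantizes to the fricative [x]. /peskojinpebikaad/ → peskojinpevixaad.
Rule 3 (nasal place assimilation): /n/ precedes the labial consonant /p/, so it assimilates in place to [m]. /peskojinpevixaad/ → peskojimpevixaad.
Rule 4 (final devoicing): /d/ is a voiced obstruent in word-final position, so it devoices to [t]. /peskojimpevixaad/ → peskojimpevixaat.

peskojimpevixaat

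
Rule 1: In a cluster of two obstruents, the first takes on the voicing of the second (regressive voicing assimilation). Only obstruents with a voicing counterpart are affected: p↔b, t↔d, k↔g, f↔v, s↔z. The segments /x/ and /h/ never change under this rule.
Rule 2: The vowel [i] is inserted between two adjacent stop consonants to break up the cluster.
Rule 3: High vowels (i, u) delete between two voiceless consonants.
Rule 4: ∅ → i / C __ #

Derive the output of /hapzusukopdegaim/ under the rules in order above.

Rule 1 (regressive voicing assimilation): /p/ precedes the voiced obstruent /z/, so it voices to [b] by assimilation. /p/ precedes the voiced obstruent /d/, so it voices to [b] by assimilation. /hapzusukopdegaim/ → habzusukobdegaim.
Rule 2 (stop-cluster i-epenthesis): /b/ and /d/ form a stop–stop cluster, so [i] is inserted between them. /habzusukobdegaim/ → habzusukobidegaim.
Rule 3 (high vowel syncope): /u/ is a high vowel flanked by voiceless consonants /s/ and /k/, so it deletes. /habzusukobidegaim/ → habzuskobidegaim.
Rule 4 (final i-epenthesis): the form ends in the consonant /m/, so [i] is inserted word-finally. /habzuskobidegaim/ → habzuskobidegaimi.

habzuskobidegaimi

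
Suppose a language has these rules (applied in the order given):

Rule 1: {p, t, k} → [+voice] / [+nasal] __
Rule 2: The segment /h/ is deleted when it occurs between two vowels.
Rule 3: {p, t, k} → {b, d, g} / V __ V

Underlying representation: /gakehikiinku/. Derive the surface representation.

Rule 1 (post-nasal voicing): /k/ is a voiceless stop immediately after the nasal /n/, so it voices to [g]. /gakehikiinku/ → gakehikiingu.
Rule 2 (intervocalic h-deletion): /h/ occurs between vowels /e/ and /i/, so it deletes. /gakehikiingu/ → gakeikiingu.
Rule 3 (intervocalic voicing): /k/ is a voiceless stop between vowels /a/ and /e/, so it voices to [g]. /k/ is a voiceless stop between vowels /i/ and /i/, so it voices to [g]. /gakeikiingu/ → gageigiingu.

gageigiingu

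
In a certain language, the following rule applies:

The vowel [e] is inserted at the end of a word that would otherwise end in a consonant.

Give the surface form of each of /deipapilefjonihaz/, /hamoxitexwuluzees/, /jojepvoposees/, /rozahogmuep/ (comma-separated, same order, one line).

deipapilefjonihaze, hamoxitexwuluzeese, jojepvoposeese, rozahogmuepe

/deipapilefjonihaz/: the form ends in the consonant /z/, so [e] is inserted word-finally. → [deipapilefjonihaze].
/hamoxitexwuluzees/: the form ends in the consonant /s/, so [e] is inserted word-finally. → [hamoxitexwuluzeese].
/jojepvoposees/: the form ends in the consonant /s/, so [e] is inserted word-finally. → [jojepvoposeese].
/rozahogmuep/: the form ends in the consonant /p/, so [e] is inserted word-finally. → [rozahogmuepe].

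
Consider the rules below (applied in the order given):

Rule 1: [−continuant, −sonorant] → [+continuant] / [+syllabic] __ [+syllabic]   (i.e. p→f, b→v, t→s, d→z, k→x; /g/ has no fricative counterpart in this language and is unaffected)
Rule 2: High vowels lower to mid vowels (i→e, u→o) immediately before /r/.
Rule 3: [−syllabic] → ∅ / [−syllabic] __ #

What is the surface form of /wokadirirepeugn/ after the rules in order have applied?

Rule 1 (intervocalic spirantization): /k/ is a stop between vowels /o/ and /a/, so it spirantizes to the fricative [x]. /d/ is a stop between vowels /a/ and /i/, so it spirantizes to the fricative [z]. /p/ is a stop between vowels /e/ and /e/, so it spirantizes to the fricative [f]. /wokadirirepeugn/ → woxazirirefeugn.
Rule 2 (pre-rhotic lowering): /i/ is a high vowel immediately before /r/, so it lowers to [e]. /i/ is a high vowel immediately before /r/, so it lowers to [e]. /woxazirirefeugn/ → woxazererefeugn.
Rule 3 (final cluster simplification): /n/ is the second consonant of a word-final cluster /gn/, so it deletes. /woxazererefeugn/ → woxazererefeug.

woxazererefeug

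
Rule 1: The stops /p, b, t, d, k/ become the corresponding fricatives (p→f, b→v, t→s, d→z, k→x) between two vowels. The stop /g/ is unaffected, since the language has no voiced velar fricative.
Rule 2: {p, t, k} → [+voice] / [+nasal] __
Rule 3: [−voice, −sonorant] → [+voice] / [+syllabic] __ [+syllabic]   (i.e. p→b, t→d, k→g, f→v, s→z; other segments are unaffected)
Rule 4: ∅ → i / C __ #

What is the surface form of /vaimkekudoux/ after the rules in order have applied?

Rule 1 (intervocalic spirantization): /k/ is a stop between vowels /e/ and /u/, so it spirantizes to the fricative [x]. /d/ is a stop between vowels /u/ and /o/, so it spirantizes to the fricative [z]. /vaimkekudoux/ → vaimkexuzoux.
Rule 2 (post-nasal voicing): /k/ is a voiceless stop immediately after the nasal /m/, so it voices to [g]. /vaimkexuzoux/ → vaimgexuzoux.
Rule 3 (intervocalic voicing): no segment meets the environment; /vaimgexuzoux/ is unchanged.
Rule 4 (final i-epenthesis): the form ends in the consonant /x/, so [i] is inserted word-finally. /vaimgexuzoux/ → vaimgexuzouxi.

vaimgexuzouxi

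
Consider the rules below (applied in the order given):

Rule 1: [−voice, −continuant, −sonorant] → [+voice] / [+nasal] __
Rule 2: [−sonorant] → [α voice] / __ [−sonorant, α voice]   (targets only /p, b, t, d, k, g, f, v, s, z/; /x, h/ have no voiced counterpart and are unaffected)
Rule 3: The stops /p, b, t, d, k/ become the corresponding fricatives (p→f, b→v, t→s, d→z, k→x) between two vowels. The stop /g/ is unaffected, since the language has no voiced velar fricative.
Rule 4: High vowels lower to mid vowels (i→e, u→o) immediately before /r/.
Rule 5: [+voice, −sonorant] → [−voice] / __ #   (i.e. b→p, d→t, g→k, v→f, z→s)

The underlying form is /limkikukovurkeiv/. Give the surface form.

Rule 1 (post-nasal voicing): /k/ is a voiceless stop immediately after the nasal /m/, so it voices to [g]. /limkikukovurkeiv/ → limgikukovurkeiv.
Rule 2 (regressive voicing assimilation): no segment meets the environment; /limgikukovurkeiv/ is unchanged.
Rule 3 (intervocalic spirantization): /k/ is a stop between vowels /i/ and /u/, so it spirantizes to the fricative [x]. /k/ is a stop between vowels /u/ and /o/, so it spirantizes to the fricative [x]. /limgikukovurkeiv/ → limgixuxovurkeiv.
Rule 4 (pre-rhotic lowering): /u/ is a high vowel immediately before /r/, so it lowers to [o]. /limgixuxovurkeiv/ → limgixuxovorkeiv.
Rule 5 (final devoicing): /v/ is a voiced obstruent in word-final position, so it devoices to [f]. /limgixuxovorkeiv/ → limgixuxovorkeif.

limgixuxovorkeif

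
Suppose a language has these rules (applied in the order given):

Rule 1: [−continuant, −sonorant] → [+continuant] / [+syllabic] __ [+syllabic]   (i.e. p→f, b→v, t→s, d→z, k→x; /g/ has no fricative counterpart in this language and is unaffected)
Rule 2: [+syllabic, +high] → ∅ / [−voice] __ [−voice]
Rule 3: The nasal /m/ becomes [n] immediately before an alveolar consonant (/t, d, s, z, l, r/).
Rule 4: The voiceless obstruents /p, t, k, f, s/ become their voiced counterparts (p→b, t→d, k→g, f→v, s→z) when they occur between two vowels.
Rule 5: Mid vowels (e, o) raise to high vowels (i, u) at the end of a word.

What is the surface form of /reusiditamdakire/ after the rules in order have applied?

reuzizizandaxiri

Rule 1 (intervocalic spirantization): /d/ is a stop between vowels /i/ and /i/, so it spirantizes to the fricative [z]. /t/ is a stop between vowels /i/ and /a/, so it spirantizes to the fricative [s]. /k/ is a stop between vowels /a/ and /i/, so it spirantizes to the fricative [x]. /reusiditamdakire/ → reusizisamdaxire.
Rule 2 (high vowel syncope): no segment meets the environment; /reusizisamdaxire/ is unchanged.
Rule 3 (nasal place assimilation): /m/ precedes the alveolar consonant /d/, so it assimilates in place to [n]. /reusizisamdaxire/ → reusizisandaxire.
Rule 4 (intervocalic voicing): /s/ is a voiceless obstruent between vowels /u/ and /i/, so it voices to [z]. /s/ is a voiceless obstruent between vowels /i/ and /a/, so it voices to [z]. /reusizisandaxire/ → reuzizizandaxire.
Rule 5 (final vowel raising): /e/ is a mid vowel in word-final position, so it raises to [i]. /reuzizizandaxire/ → reuzizizandaxiri.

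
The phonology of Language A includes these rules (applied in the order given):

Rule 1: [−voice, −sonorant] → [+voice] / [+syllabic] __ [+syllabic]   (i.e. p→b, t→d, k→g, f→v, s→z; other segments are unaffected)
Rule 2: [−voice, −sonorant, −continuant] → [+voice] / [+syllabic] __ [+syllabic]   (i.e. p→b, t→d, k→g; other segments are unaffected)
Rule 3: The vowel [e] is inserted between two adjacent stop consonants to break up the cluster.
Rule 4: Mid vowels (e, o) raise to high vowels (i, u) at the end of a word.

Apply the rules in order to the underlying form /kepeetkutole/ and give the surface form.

kebeetekudoli

Rule 1 (intervocalic voicing): /p/ is a voiceless obstruent between vowels /e/ and /e/, so it voices to [b]. /t/ is a voiceless obstruent between vowels /u/ and /o/, so it voices to [d]. /kepeetkutole/ → kebeetkudole.
Rule 2 (intervocalic voicing): no segment meets the environment; /kebeetkudole/ is unchanged.
Rule 3 (stop-cluster e-epenthesis): /t/ and /k/ form a stop–stop cluster, so [e] is inserted between them. /kebeetkudole/ → kebeetekudole.
Rule 4 (final vowel raising): /e/ is a mid vowel in word-final position, so it raises to [i]. /kebeetekudole/ → kebeetekudoli.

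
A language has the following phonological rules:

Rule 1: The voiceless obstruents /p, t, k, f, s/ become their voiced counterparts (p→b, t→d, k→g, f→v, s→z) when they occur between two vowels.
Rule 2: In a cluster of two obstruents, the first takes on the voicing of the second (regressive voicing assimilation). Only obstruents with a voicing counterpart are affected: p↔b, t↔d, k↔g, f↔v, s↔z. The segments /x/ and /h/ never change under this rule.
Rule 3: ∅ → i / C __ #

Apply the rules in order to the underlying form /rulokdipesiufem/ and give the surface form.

rulogdibeziuvemi

Rule 1 (intervocalic voicing): /p/ is a voiceless obstruent between vowels /i/ and /e/, so it voices to [b]. /s/ is a voiceless obstruent between vowels /e/ and /i/, so it voices to [z]. /f/ is a voiceless obstruent between vowels /u/ and /e/, so it voices to [v]. /rulokdipesiufem/ → rulokdibeziuvem.
Rule 2 (regressive voicing assimilation): /k/ precedes the voiced obstruent /d/, so it voices to [g] by assimilation. /rulokdibeziuvem/ → rulogdibeziuvem.
Rule 3 (final i-epenthesis): the form ends in the consonant /m/, so [i] is inserted word-finally. /rulogdibeziuvem/ → rulogdibeziuvemi.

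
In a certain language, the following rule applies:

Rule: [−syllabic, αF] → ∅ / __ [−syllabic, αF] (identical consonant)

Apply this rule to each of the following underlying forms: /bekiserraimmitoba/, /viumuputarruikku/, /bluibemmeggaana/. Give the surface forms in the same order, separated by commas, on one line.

bekiseraimitoba, viumuputaruiku, bluibemegaana

/bekiserraimmitoba/: /rr/ is a geminate; the first /r/ deletes. /mm/ is a geminate; the first /m/ deletes. → [bekiseraimitoba].
/viumuputarruikku/: /rr/ is a geminate; the first /r/ deletes. /kk/ is a geminate; the first /k/ deletes. → [viumuputaruiku].
/bluibemmeggaana/: /mm/ is a geminate; the first /m/ deletes. /gg/ is a geminate; the first /g/ deletes. → [bluibemegaana].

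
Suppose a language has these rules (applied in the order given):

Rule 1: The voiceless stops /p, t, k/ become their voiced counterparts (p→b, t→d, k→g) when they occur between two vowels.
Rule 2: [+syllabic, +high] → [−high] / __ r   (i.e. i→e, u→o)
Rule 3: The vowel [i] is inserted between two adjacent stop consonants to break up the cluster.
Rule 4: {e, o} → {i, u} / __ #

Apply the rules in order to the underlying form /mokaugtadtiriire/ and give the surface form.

Rule 1 (intervocalic voicing): /k/ is a voiceless stop between vowels /o/ and /a/, so it voices to [g]. /mokaugtadtiriire/ → mogaugtadtiriire.
Rule 2 (pre-rhotic lowering): /i/ is a high vowel immediately before /r/, so it lowers to [e]. /i/ is a high vowel immediately before /r/, so it lowers to [e]. /mogaugtadtiriire/ → mogaugtadteriere.
Rule 3 (stop-cluster i-epenthesis): /g/ and /t/ form a stop–stop cluster, so [i] is inserted between them. /d/ and /t/ form a stop–stop cluster, so [i] is inserted between them. /mogaugtadteriere/ → mogaugitaditeriere.
Rule 4 (final vowel raising): /e/ is a mid vowel in word-final position, so it raises to [i]. /mogaugitaditeriere/ → mogaugitaditerieri.

mogaugitaditerieri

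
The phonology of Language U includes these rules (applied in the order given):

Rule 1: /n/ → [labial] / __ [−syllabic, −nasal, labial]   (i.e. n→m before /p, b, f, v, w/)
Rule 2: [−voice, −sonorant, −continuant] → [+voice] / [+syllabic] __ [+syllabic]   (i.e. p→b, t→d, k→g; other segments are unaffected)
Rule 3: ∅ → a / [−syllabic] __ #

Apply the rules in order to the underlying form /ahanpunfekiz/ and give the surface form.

Rule 1 (nasal place assimilation): /n/ precedes the labial consonant /p/, so it assimilates in place to [m]. /n/ precedes the labial consonant /f/, so it assimilates in place to [m]. /ahanpunfekiz/ → ahampumfekiz.
Rule 2 (intervocalic voicing): /k/ is a voiceless stop between vowels /e/ and /i/, so it voices to [g]. /ahampumfekiz/ → ahampumfegiz.
Rule 3 (final a-epenthesis): the form ends in the consonant /z/, so [a] is inserted word-finally. /ahampumfegiz/ → ahampumfegiza.

ahampumfegiza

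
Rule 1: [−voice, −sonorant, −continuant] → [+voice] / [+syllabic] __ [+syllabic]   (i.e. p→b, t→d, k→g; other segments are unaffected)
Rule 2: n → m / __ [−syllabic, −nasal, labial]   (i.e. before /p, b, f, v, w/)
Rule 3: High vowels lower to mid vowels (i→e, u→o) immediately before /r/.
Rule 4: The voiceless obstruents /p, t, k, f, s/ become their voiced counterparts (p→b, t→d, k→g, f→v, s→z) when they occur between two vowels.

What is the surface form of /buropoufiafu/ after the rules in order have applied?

borobouviavu

Rule 1 (intervocalic voicing): /p/ is a voiceless stop between vowels /o/ and /o/, so it voices to [b]. /buropoufiafu/ → buroboufiafu.
Rule 2 (nasal place assimilation): no segment meets the environment; /buroboufiafu/ is unchanged.
Rule 3 (pre-rhotic lowering): /u/ is a high vowel immediately before /r/, so it lowers to [o]. /buroboufiafu/ → boroboufiafu.
Rule 4 (intervocalic voicing): /f/ is a voiceless obstruent between vowels /u/ and /i/, so it voices to [v]. /f/ is a voiceless obstruent between vowels /a/ and /u/, so it voices to [v]. /boroboufiafu/ → borobouviavu.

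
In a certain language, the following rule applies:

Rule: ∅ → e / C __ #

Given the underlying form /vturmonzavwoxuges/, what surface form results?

vturmonzavwoxugese

the form ends in the consonant /s/, so [e] is inserted word-finally.
Surface form: [vturmonzavwoxugese].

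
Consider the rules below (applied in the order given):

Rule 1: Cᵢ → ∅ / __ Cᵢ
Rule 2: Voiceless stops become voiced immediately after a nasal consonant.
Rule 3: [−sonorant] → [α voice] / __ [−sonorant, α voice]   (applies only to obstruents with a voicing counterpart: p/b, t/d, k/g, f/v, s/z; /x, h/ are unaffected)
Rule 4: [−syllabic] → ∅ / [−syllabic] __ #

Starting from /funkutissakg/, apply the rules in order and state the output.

Rule 1 (degemination): /ss/ is a geminate; the first /s/ deletes. /funkutissakg/ → funkutisakg.
Rule 2 (post-nasal voicing): /k/ is a voiceless stop immediately after the nasal /n/, so it voices to [g]. /funkutisakg/ → fungutisakg.
Rule 3 (regressive voicing assimilation): /k/ precedes the voiced obstruent /g/, so it voices to [g] by assimilation. /fungutisakg/ → fungutisagg.
Rule 4 (final cluster simplification): /g/ is the second consonant of a word-final cluster /gg/, so it deletes. /fungutisagg/ → fungutisag.

fungutisag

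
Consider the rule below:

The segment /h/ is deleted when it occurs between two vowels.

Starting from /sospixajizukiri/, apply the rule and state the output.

sospixajizukiri

No segment of /sospixajizukiri/ meets the structural description of the rule, so the form surfaces unchanged.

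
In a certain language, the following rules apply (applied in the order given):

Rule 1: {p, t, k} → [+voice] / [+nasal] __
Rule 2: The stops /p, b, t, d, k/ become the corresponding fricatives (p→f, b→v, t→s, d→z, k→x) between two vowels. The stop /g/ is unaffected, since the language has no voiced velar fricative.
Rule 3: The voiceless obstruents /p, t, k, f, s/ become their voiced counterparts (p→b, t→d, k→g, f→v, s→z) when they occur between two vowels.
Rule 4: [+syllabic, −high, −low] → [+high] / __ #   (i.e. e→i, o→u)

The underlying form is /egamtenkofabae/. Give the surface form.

Rule 1 (post-nasal voicing): /t/ is a voiceless stop immediately after the nasal /m/, so it voices to [d]. /k/ is a voiceless stop immediately after the nasal /n/, so it voices to [g]. /egamtenkofabae/ → egamdengofabae.
Rule 2 (intervocalic spirantization): /b/ is a stop between vowels /a/ and /a/, so it spirantizes to the fricative [v]. /egamdengofabae/ → egamdengofavae.
Rule 3 (intervocalic voicing): /f/ is a voiceless obstruent between vowels /o/ and /a/, so it voices to [v]. /egamdengofavae/ → egamdengovavae.
Rule 4 (final vowel raising): /e/ is a mid vowel in word-final position, so it raises to [i]. /egamdengovavae/ → egamdengovavai.

egamdengovavai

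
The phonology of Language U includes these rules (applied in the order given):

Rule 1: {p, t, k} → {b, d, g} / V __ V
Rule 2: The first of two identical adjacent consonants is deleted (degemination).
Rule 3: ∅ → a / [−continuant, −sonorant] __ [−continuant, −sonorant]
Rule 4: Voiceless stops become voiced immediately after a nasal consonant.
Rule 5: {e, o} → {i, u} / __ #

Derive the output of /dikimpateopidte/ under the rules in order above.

Rule 1 (intervocalic voicing): /k/ is a voiceless stop between vowels /i/ and /i/, so it voices to [g]. /t/ is a voiceless stop between vowels /a/ and /e/, so it voices to [d]. /p/ is a voiceless stop between vowels /o/ and /i/, so it voices to [b]. /dikimpateopidte/ → digimpadeobidte.
Rule 2 (degemination): no segment meets the environment; /digimpadeobidte/ is unchanged.
Rule 3 (stop-cluster a-epenthesis): /d/ and /t/ form a stop–stop cluster, so [a] is inserted between them. /digimpadeobidte/ → digimpadeobidate.
Rule 4 (post-nasal voicing): /p/ is a voiceless stop immediately after the nasal /m/, so it voices to [b]. /digimpadeobidate/ → digimbadeobidate.
Rule 5 (final vowel raising): /e/ is a mid vowel in word-final position, so it raises to [i]. /digimbadeobidate/ → digimbadeobidati.

digimbadeobidati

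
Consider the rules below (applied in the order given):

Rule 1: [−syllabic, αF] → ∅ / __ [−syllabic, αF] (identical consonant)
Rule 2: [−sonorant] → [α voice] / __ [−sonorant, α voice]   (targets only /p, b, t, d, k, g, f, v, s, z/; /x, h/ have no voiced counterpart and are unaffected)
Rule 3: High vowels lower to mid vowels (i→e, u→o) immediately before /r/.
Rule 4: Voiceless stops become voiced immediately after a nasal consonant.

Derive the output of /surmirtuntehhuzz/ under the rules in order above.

Rule 1 (degemination): /hh/ is a geminate; the first /h/ deletes. /zz/ is a geminate; the first /z/ deletes. /surmirtuntehhuzz/ → surmirtuntehuz.
Rule 2 (regressive voicing assimilation): no segment meets the environment; /surmirtuntehuz/ is unchanged.
Rule 3 (pre-rhotic lowering): /u/ is a high vowel immediately before /r/, so it lowers to [o]. /i/ is a high vowel immediately before /r/, so it lowers to [e]. /surmirtuntehuz/ → sormertuntehuz.
Rule 4 (post-nasal voicing): /t/ is a voiceless stop immediately after the nasal /n/, so it voices to [d]. /sormertuntehuz/ → sormertundehuz.

sormertundehuz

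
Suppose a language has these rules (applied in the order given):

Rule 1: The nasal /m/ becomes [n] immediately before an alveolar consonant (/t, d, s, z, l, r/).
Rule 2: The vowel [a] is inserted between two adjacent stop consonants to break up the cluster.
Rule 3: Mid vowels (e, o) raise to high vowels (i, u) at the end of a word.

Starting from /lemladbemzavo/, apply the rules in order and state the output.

lenladabenzavu

Rule 1 (nasal place assimilation): /m/ precedes the alveolar consonant /l/, so it assimilates in place to [n]. /m/ precedes the alveolar consonant /z/, so it assimilates in place to [n]. /lemladbemzavo/ → lenladbenzavo.
Rule 2 (stop-cluster a-epenthesis): /d/ and /b/ form a stop–stop cluster, so [a] is inserted between them. /lenladbenzavo/ → lenladabenzavo.
Rule 3 (final vowel raising): /o/ is a mid vowel in word-final position, so it raises to [u]. /lenladabenzavo/ → lenladabenzavu.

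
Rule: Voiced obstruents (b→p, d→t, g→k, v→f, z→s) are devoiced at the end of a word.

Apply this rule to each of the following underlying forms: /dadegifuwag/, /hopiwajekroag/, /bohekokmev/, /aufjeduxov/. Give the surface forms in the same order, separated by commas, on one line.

dadegifuwak, hopiwajekroak, bohekokmef, aufjeduxof

/dadegifuwag/: /g/ is a voiced obstruent in word-final position, so it devoices to [k]. → [dadegifuwak].
/hopiwajekroag/: /g/ is a voiced obstruent in word-final position, so it devoices to [k]. → [hopiwajekroak].
/bohekokmev/: /v/ is a voiced obstruent in word-final position, so it devoices to [f]. → [bohekokmef].
/aufjeduxov/: /v/ is a voiced obstruent in word-final position, so it devoices to [f]. → [aufjeduxof].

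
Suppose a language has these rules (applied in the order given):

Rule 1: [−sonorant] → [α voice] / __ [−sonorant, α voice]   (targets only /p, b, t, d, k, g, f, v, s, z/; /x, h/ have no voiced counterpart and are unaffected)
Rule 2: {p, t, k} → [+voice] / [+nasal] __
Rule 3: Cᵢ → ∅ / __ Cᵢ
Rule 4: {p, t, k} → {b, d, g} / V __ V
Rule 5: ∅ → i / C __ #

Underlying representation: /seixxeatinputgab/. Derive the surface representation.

Rule 1 (regressive voicing assimilation): /t/ precedes the voiced obstruent /g/, so it voices to [d] by assimilation. /seixxeatinputgab/ → seixxeatinpudgab.
Rule 2 (post-nasal voicing): /p/ is a voiceless stop immediately after the nasal /n/, so it voices to [b]. /seixxeatinpudgab/ → seixxeatinbudgab.
Rule 3 (degemination): /xx/ is a geminate; the first /x/ deletes. /seixxeatinbudgab/ → seixeatinbudgab.
Rule 4 (intervocalic voicing): /t/ is a voiceless stop between vowels /a/ and /i/, so it voices to [d]. /seixeatinbudgab/ → seixeadinbudgab.
Rule 5 (final i-epenthesis): the form ends in the consonant /b/, so [i] is inserted word-finally. /seixeadinbudgab/ → seixeadinbudgabi.

seixeadinbudgabi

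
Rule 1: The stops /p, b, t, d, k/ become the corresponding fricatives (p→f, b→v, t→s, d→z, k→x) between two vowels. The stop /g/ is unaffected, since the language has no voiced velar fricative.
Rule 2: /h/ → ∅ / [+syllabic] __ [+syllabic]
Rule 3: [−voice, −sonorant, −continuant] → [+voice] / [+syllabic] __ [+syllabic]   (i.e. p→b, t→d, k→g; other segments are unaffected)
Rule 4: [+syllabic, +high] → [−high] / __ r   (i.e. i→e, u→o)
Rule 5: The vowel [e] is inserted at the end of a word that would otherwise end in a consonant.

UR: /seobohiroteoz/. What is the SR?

Rule 1 (intervocalic spirantization): /b/ is a stop between vowels /o/ and /o/, so it spirantizes to the fricative [v]. /t/ is a stop between vowels /o/ and /e/, so it spirantizes to the fricative [s]. /seobohiroteoz/ → seovohiroseoz.
Rule 2 (intervocalic h-deletion): /h/ occurs between vowels /o/ and /i/, so it deletes. /seovohiroseoz/ → seovoiroseoz.
Rule 3 (intervocalic voicing): no segment meets the environment; /seovoiroseoz/ is unchanged.
Rule 4 (pre-rhotic lowering): /i/ is a high vowel immediately before /r/, so it lowers to [e]. /seovoiroseoz/ → seovoeroseoz.
Rule 5 (final e-epenthesis): the form ends in the consonant /z/, so [e] is inserted word-finally. /seovoeroseoz/ → seovoeroseoze.

seovoeroseoze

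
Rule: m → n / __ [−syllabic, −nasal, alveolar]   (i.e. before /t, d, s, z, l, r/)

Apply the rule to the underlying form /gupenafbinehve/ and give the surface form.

gupenafbinehve

No segment of /gupenafbinehve/ meets the structural description of the rule, so the form surfaces unchanged.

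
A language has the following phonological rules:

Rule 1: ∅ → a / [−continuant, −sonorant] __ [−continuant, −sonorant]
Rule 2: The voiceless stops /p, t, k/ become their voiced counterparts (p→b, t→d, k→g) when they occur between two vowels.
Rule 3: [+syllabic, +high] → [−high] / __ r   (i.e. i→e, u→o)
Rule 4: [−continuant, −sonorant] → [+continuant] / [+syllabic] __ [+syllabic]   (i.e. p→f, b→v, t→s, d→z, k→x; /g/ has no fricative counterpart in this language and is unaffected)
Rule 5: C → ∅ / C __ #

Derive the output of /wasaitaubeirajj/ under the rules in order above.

Rule 1 (stop-cluster a-epenthesis): no segment meets the environment; /wasaitaubeirajj/ is unchanged.
Rule 2 (intervocalic voicing): /t/ is a voiceless stop between vowels /i/ and /a/, so it voices to [d]. /wasaitaubeirajj/ → wasaidaubeirajj.
Rule 3 (pre-rhotic lowering): /i/ is a high vowel immediately before /r/, so it lowers to [e]. /wasaidaubeirajj/ → wasaidaubeerajj.
Rule 4 (intervocalic spirantization): /d/ is a stop between vowels /i/ and /a/, so it spirantizes to the fricative [z]. /b/ is a stop between vowels /u/ and /e/, so it spirantizes to the fricative [v]. /wasaidaubeerajj/ → wasaizauveerajj.
Rule 5 (final cluster simplification): /j/ is the second consonant of a word-final cluster /jj/, so it deletes. /wasaizauveerajj/ → wasaizauveeraj.

wasaizauveeraj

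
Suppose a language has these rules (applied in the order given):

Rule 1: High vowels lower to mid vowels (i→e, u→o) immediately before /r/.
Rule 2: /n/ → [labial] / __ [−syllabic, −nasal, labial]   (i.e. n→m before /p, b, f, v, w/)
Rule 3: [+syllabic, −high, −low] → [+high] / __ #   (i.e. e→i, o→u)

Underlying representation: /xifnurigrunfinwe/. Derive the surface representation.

Rule 1 (pre-rhotic lowering): /u/ is a high vowel immediately before /r/, so it lowers to [o]. /xifnurigrunfinwe/ → xifnorigrunfinwe.
Rule 2 (nasal place assimilation): /n/ precedes the labial consonant /f/, so it assimilates in place to [m]. /n/ precedes the labial consonant /w/, so it assimilates in place to [m]. /xifnorigrunfinwe/ → xifnorigrumfimwe.
Rule 3 (final vowel raising): /e/ is a mid vowel in word-final position, so it raises to [i]. /xifnorigrumfimwe/ → xifnorigrumfimwi.

xifnorigrumfimwi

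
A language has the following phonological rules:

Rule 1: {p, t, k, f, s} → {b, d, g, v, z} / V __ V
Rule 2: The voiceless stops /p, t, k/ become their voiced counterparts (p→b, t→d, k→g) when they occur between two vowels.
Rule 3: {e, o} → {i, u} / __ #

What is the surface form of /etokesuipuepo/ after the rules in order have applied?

Rule 1 (intervocalic voicing): /t/ is a voiceless obstruent between vowels /e/ and /o/, so it voices to [d]. /k/ is a voiceless obstruent between vowels /o/ and /e/, so it voices to [g]. /s/ is a voiceless obstruent between vowels /e/ and /u/, so it voices to [z]. /p/ is a voiceless obstruent between vowels /i/ and /u/, so it voices to [b]. /p/ is a voiceless obstruent between vowels /e/ and /o/, so it voices to [b]. /etokesuipuepo/ → edogezuibuebo.
Rule 2 (intervocalic voicing): no segment meets the environment; /edogezuibuebo/ is unchanged.
Rule 3 (final vowel raising): /o/ is a mid vowel in word-final position, so it raises to [u]. /edogezuibuebo/ → edogezuibuebu.

edogezuibuebu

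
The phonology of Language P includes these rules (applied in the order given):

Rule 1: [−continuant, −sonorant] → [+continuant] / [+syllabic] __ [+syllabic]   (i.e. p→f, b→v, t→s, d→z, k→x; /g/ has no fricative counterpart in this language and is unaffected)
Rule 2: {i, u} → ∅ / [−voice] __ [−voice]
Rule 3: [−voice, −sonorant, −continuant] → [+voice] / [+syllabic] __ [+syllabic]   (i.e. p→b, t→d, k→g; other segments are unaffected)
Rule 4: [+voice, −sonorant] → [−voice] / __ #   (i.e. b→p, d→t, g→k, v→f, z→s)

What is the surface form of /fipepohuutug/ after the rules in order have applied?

ffefohuusuk

Rule 1 (intervocalic spirantization): /p/ is a stop between vowels /i/ and /e/, so it spirantizes to the fricative [f]. /p/ is a stop between vowels /e/ and /o/, so it spirantizes to the fricative [f]. /t/ is a stop between vowels /u/ and /u/, so it spirantizes to the fricative [s]. /fipepohuutug/ → fifefohuusug.
Rule 2 (high vowel syncope): /i/ is a high vowel flanked by voiceless consonants /f/ and /f/, so it deletes. /fifefohuusug/ → ffefohuusug.
Rule 3 (intervocalic voicing): no segment meets the environment; /ffefohuusug/ is unchanged.
Rule 4 (final devoicing): /g/ is a voiced obstruent in word-final position, so it devoices to [k]. /ffefohuusug/ → ffefohuusuk.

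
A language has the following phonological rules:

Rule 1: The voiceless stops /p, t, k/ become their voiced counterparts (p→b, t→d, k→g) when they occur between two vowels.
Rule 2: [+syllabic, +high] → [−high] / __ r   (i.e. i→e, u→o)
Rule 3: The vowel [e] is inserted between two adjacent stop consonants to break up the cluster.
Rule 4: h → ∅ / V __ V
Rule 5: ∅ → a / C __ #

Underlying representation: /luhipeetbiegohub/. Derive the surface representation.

Rule 1 (intervocalic voicing): /p/ is a voiceless stop between vowels /i/ and /e/, so it voices to [b]. /luhipeetbiegohub/ → luhibeetbiegohub.
Rule 2 (pre-rhotic lowering): no segment meets the environment; /luhibeetbiegohub/ is unchanged.
Rule 3 (stop-cluster e-epenthesis): /t/ and /b/ form a stop–stop cluster, so [e] is inserted between them. /luhibeetbiegohub/ → luhibeetebiegohub.
Rule 4 (intervocalic h-deletion): /h/ occurs between vowels /u/ and /i/, so it deletes. /h/ occurs between vowels /o/ and /u/, so it deletes. /luhibeetebiegohub/ → luibeetebiegoub.
Rule 5 (final a-epenthesis): the form ends in the consonant /b/, so [a] is inserted word-finally. /luibeetebiegoub/ → luibeetebiegouba.

luibeetebiegouba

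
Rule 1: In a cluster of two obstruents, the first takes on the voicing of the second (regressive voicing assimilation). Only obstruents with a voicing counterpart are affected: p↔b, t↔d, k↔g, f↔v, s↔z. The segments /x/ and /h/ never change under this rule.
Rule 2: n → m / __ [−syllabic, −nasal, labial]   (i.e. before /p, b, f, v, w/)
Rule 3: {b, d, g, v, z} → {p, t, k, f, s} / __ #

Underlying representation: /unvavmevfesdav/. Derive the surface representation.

umvavmeffezdaf

Rule 1 (regressive voicing assimilation): /v/ precedes the voiceless obstruent /f/, so it devoices to [f] by assimilation. /s/ precedes the voiced obstruent /d/, so it voices to [z] by assimilation. /unvavmevfesdav/ → unvavmeffezdav.
Rule 2 (nasal place assimilation): /n/ precedes the labial consonant /v/, so it assimilates in place to [m]. /unvavmeffezdav/ → umvavmeffezdav.
Rule 3 (final devoicing): /v/ is a voiced obstruent in word-final position, so it devoices to [f]. /umvavmeffezdav/ → umvavmeffezdaf.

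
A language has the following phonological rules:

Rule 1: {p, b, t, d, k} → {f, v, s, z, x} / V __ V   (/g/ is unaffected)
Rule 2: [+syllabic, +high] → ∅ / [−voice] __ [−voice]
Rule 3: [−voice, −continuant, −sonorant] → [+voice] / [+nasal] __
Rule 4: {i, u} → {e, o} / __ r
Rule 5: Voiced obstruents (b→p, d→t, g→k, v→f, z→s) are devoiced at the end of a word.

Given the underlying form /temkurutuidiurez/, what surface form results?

temgorusuiziores

Rule 1 (intervocalic spirantization): /t/ is a stop between vowels /u/ and /u/, so it spirantizes to the fricative [s]. /d/ is a stop between vowels /i/ and /i/, so it spirantizes to the fricative [z]. /temkurutuidiurez/ → temkurusuiziurez.
Rule 2 (high vowel syncope): no segment meets the environment; /temkurusuiziurez/ is unchanged.
Rule 3 (post-nasal voicing): /k/ is a voiceless stop immediately after the nasal /m/, so it voices to [g]. /temkurusuiziurez/ → temgurusuiziurez.
Rule 4 (pre-rhotic lowering): /u/ is a high vowel immediately before /r/, so it lowers to [o]. /u/ is a high vowel immediately before /r/, so it lowers to [o]. /temgurusuiziurez/ → temgorusuiziorez.
Rule 5 (final devoicing): /z/ is a voiced obstruent in word-final position, so it devoices to [s]. /temgorusuiziorez/ → temgorusuiziores.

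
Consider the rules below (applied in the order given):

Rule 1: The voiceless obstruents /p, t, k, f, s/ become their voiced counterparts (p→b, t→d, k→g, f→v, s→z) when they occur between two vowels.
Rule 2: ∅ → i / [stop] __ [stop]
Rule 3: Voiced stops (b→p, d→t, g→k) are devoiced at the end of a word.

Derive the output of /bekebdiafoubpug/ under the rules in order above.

begebidiavoubipuk

Rule 1 (intervocalic voicing): /k/ is a voiceless obstruent between vowels /e/ and /e/, so it voices to [g]. /f/ is a voiceless obstruent between vowels /a/ and /o/, so it voices to [v]. /bekebdiafoubpug/ → begebdiavoubpug.
Rule 2 (stop-cluster i-epenthesis): /b/ and /d/ form a stop–stop cluster, so [i] is inserted between them. /b/ and /p/ form a stop–stop cluster, so [i] is inserted between them. /begebdiavoubpug/ → begebidiavoubipug.
Rule 3 (final devoicing): /g/ is a voiced stop in word-final position, so it devoices to [k]. /begebidiavoubipug/ → begebidiavoubipuk.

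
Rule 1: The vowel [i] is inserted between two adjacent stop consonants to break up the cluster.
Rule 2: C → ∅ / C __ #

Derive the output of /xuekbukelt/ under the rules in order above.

Rule 1 (stop-cluster i-epenthesis): /k/ and /b/ form a stop–stop cluster, so [i] is inserted between them. /xuekbukelt/ → xuekibukelt.
Rule 2 (final cluster simplification): /t/ is the second consonant of a word-final cluster /lt/, so it deletes. /xuekibukelt/ → xuekibukel.

xuekibukel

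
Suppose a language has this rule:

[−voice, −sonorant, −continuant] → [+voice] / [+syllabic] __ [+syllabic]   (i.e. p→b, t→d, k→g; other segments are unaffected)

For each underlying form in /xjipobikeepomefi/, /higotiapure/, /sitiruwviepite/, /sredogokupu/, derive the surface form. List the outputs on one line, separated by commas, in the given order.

/xjipobikeepomefi/: /p/ is a voiceless stop between vowels /i/ and /o/, so it voices to [b]. /k/ is a voiceless stop between vowels /i/ and /e/, so it voices to [g]. /p/ is a voiceless stop between vowels /e/ and /o/, so it voices to [b]. → [xjibobigeebomefi].
/higotiapure/: /t/ is a voiceless stop between vowels /o/ and /i/, so it voices to [d]. /p/ is a voiceless stop between vowels /a/ and /u/, so it voices to [b]. → [higodiabure].
/sitiruwviepite/: /t/ is a voiceless stop between vowels /i/ and /i/, so it voices to [d]. /p/ is a voiceless stop between vowels /e/ and /i/, so it voices to [b]. /t/ is a voiceless stop between vowels /i/ and /e/, so it voices to [d]. → [sidiruwviebide].
/sredogokupu/: /k/ is a voiceless stop between vowels /o/ and /u/, so it voices to [g]. /p/ is a voiceless stop between vowels /u/ and /u/, so it voices to [b]. → [sredogogubu].

xjibobigeebomefi, higodiabure, sidiruwviebide, sredogogubu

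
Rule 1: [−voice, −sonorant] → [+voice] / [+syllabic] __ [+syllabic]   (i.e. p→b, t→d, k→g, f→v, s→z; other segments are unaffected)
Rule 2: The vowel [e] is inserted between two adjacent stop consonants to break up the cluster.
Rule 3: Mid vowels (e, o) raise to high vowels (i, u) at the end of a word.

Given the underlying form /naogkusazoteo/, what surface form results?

naogekuzazodeu

Rule 1 (intervocalic voicing): /s/ is a voiceless obstruent between vowels /u/ and /a/, so it voices to [z]. /t/ is a voiceless obstruent between vowels /o/ and /e/, so it voices to [d]. /naogkusazoteo/ → naogkuzazodeo.
Rule 2 (stop-cluster e-epenthesis): /g/ and /k/ form a stop–stop cluster, so [e] is inserted between them. /naogkuzazodeo/ → naogekuzazodeo.
Rule 3 (final vowel raising): /o/ is a mid vowel in word-final position, so it raises to [u]. /naogekuzazodeo/ → naogekuzazodeu.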